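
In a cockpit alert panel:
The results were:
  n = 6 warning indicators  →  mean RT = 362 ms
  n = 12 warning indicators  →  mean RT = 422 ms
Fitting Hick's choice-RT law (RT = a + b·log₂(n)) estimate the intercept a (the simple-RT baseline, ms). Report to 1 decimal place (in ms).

The slope on a log₂ axis is (422 − 362) / (3.5850 − 2.5850) = 60.000 ms/bit.
Intercept: a = 362 − 60.000·log₂(6) = 206.902 ms.

206.9 ms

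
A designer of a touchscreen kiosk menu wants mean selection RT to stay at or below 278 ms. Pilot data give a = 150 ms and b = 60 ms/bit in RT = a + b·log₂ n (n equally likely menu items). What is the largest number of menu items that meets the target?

60·log₂ n ≤ 278 − 150 = 128, giving log₂ n ≤ 2.1333 and n ≤ 4.387. The largest whole number is 4.

4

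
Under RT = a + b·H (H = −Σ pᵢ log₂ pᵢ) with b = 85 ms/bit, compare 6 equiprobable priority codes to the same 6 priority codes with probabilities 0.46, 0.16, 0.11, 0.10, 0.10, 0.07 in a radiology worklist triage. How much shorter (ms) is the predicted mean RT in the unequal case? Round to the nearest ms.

31 ms

The RT saving is b·ΔH. Equiprobable H₀ = log₂(6) = 2.5850 bits; with the given probabilities H = 2.2216 bits.
b·(H₀ − H) = 85 × (2.5850 − 2.2216) = 30.89 ms.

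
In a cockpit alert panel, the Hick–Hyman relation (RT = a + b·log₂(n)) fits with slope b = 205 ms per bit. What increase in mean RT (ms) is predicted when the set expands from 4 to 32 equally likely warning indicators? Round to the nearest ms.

615 ms

ΔRT = (a + b log₂ n₂) − (a + b log₂ n₁) = b·(log₂ n₂ − log₂ n₁).
log₂(32) − log₂(4) = log₂(32/4) = log₂(8) = 3.
ΔRT = 205 × 3.0000 = 615.000 ms.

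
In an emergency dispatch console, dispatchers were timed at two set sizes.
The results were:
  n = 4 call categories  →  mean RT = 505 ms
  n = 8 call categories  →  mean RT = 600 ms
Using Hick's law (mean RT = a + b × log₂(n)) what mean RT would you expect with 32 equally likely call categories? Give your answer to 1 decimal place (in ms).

With log₂ n on the abscissa the relation is linear; from the two conditions:
  b = (600 − 505) / (log₂ 8 − log₂ 4) = 95 / (3 − 2) = 95.000 ms/bit
  a = 505 − 95.000 × 2 = 315.000 ms
Then RT(32) = 315.000 + 95.000 × log₂ 32 = 315.000 + 95.000 × 5 ≈ 790.000 ms.

790.0 ms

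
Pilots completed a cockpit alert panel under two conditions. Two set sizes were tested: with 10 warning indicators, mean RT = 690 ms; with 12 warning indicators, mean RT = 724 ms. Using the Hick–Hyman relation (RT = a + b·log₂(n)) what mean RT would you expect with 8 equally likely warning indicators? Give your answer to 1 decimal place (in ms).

648.4 ms

Solve the two-equation system in a and b:
  b = (724 − 690) / (log₂ 12 − log₂ 10) = 34 / (3.5850 − 3.3219) = 129.261 ms/bit
  a = 690 − 129.261 × 3.3219 = 260.605 ms
Then RT(8) = 260.605 + 129.261 × log₂ 8 = 260.605 + 129.261 × 3 ≈ 648.387 ms.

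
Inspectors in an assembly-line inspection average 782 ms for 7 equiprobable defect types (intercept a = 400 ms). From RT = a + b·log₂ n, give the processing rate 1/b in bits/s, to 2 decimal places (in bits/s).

b = (782 − 400)/log₂ 7 = 382/2.8074 = 136.071 ms per bit = 0.13607 s/bit; the reciprocal is 7.349 bits/s.

7.35 bits/s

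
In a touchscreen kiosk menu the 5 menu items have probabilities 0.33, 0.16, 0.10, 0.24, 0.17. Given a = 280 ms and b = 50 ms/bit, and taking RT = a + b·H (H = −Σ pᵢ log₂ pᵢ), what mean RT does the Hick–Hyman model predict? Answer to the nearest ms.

Entropy contributions −pᵢ log₂ pᵢ: 0.5278, 0.4230, 0.3322, 0.4941, 0.4346; sum H = 2.2118 bits.
RT = a + bH = 280 + 50·2.2118 = 390.59 ms.

391 ms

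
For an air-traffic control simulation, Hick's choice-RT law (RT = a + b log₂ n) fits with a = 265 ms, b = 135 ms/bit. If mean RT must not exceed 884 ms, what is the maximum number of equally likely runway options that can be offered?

24

Set 265 + 135·log₂ n ≤ 884 → log₂ n ≤ (884 − 265)/135 = 4.5852.
So n ≤ 2^4.5852 = 24.004; the largest integer n is 24.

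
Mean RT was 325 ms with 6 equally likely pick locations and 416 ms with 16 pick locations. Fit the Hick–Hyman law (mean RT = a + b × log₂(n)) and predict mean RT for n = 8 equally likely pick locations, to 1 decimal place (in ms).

351.7 ms

With log₂ n on the abscissa the relation is linear; from the two conditions:
  b = (416 − 325) / (log₂ 16 − log₂ 6) = 91 / (4 − 2.5850) = 64.309 ms/bit
  a = 325 − 64.309 × 2.5850 = 158.763 ms
Then RT(8) = 158.763 + 64.309 × log₂ 8 = 158.763 + 64.309 × 3 ≈ 351.691 ms.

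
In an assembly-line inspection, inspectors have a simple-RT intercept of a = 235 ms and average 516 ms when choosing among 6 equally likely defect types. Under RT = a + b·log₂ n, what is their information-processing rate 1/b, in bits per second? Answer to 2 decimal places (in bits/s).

Choice component = 516 − 235 = 281 ms over log₂(6) = 2.5850 bits.
b = 281 / 2.5850 = 108.706 ms/bit, so 1/b = 9.199 bits/s.

9.20 bits/s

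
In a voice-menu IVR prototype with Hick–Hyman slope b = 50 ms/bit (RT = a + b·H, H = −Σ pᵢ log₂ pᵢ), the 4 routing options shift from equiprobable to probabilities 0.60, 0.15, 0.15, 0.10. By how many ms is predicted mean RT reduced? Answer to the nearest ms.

Equiprobable entropy H₀ = log₂ 4 = 2.0000 bits.
Skewed entropy H = −Σ pᵢ log₂ pᵢ = 1.5955 bits.
ΔRT = b·(H₀ − H) = 50 × 0.4045 = 20.23 ms.

20 ms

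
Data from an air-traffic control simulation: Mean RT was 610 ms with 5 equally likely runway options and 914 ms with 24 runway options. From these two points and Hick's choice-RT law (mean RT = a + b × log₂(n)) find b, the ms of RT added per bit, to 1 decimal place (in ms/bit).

b = (RT₂ − RT₁)/(log₂ n₂ − log₂ n₁) = (914 − 610)/(4.5850 − 2.3219) = 134.333 ms/bit.

134.3 ms/bit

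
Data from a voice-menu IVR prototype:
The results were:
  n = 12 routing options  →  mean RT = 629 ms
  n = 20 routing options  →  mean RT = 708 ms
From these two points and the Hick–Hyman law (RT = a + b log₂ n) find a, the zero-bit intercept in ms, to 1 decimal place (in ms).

244.7 ms

b = (RT₂ − RT₁)/(log₂ n₂ − log₂ n₁) = (708 − 629)/(4.3219 − 3.5850) = 107.196 ms/bit.
Intercept: a = 629 − 107.196·log₂(12) = 244.705 ms.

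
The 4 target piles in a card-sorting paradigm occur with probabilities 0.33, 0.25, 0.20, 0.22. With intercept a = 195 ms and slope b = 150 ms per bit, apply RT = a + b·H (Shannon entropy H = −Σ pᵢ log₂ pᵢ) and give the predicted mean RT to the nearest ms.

H = 0.33·log₂(1/0.33) + 0.25·log₂(1/0.25) + 0.20·log₂(1/0.20) + 0.22·log₂(1/0.22) = 1.9728 bits.
RT = 195 + 150 × 1.9728 = 490.92 ms.

491 ms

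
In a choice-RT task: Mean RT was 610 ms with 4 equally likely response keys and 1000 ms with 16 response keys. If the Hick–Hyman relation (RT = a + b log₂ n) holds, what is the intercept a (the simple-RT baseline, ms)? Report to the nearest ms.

Slope: b = (1000 − 610) / (log₂ 16 − log₂ 4) = 390/2.0000 = 195 ms/bit.
Intercept: a = 610 − 195·log₂(4) = 220.000 ms.

220 ms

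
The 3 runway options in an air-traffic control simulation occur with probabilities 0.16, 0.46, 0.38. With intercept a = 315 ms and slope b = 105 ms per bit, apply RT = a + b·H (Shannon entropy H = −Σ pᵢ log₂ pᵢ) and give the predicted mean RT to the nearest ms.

H = 0.16·log₂(1/0.16) + 0.46·log₂(1/0.46) + 0.38·log₂(1/0.38) = 1.4688 bits.
RT = 315 + 105 × 1.4688 = 469.22 ms.

469 ms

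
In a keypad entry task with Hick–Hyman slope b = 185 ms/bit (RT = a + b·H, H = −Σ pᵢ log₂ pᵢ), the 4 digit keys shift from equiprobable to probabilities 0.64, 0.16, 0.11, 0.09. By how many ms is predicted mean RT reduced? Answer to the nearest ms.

93 ms

Equiprobable entropy H₀ = log₂ 4 = 2.0000 bits.
Skewed entropy H = −Σ pᵢ log₂ pᵢ = 1.4980 bits.
ΔRT = b·(H₀ − H) = 185 × 0.5020 = 92.87 ms.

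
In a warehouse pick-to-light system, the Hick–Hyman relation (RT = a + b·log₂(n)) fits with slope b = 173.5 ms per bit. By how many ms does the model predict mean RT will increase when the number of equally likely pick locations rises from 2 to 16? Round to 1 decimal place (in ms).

520.5 ms

The intercept a cancels: ΔRT = b·(log₂ n₂ − log₂ n₁) = b·log₂(n₂/n₁).
log₂(16) − log₂(2) = log₂(16/2) = log₂(8) = 3.
ΔRT = 173.5 × 3.0000 = 520.500 ms.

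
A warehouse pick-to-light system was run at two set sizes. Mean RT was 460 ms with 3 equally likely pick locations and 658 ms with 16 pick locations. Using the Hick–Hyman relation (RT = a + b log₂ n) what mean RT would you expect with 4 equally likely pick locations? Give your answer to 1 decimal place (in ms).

494.0 ms

With log₂ n on the abscissa the relation is linear; from the two conditions:
  b = (658 − 460) / (log₂ 16 − log₂ 3) = 198 / (4 − 1.5850) = 81.986 ms/bit
  a = 460 − 81.986 × 1.5850 = 330.055 ms
Then RT(4) = 330.055 + 81.986 × log₂ 4 = 330.055 + 81.986 × 2 ≈ 494.027 ms.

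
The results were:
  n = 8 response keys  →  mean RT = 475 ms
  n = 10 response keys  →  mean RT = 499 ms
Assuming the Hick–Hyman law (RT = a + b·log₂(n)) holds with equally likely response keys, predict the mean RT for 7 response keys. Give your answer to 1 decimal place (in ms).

Fit slope and intercept:
  b = (499 − 475) / (log₂ 10 − log₂ 8) = 24 / (3.3219 − 3) = 74.551 ms/bit
  a = 475 − 74.551 × 3 = 251.348 ms
Then RT(7) = 251.348 + 74.551 × log₂ 7 = 251.348 + 74.551 × 2.8074 ≈ 460.638 ms.

460.6 ms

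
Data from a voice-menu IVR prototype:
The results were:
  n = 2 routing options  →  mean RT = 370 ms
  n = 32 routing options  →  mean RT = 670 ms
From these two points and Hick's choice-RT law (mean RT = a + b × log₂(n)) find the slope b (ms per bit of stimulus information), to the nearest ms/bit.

The slope on a log₂ axis is (670 − 370) / (5 − 1) = 75 ms/bit.

75 ms/bit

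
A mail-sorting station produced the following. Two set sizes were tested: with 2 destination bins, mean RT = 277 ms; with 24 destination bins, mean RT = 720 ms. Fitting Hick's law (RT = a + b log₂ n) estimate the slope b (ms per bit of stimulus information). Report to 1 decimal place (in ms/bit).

The slope on a log₂ axis is (720 − 277) / (4.5850 − 1) = 123.572 ms/bit.

123.6 ms/bit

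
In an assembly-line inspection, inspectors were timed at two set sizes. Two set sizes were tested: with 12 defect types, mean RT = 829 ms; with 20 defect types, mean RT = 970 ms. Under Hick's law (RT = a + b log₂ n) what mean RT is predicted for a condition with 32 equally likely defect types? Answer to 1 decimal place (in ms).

1099.7 ms

RT is linear in log₂ n, so two points fix the line:
  b = (970 − 829) / (log₂ 20 − log₂ 12) = 141 / (4.3219 − 3.5850) = 191.325 ms/bit
  a = 829 − 191.325 × 3.5850 = 143.107 ms
Then RT(32) = 143.107 + 191.325 × log₂ 32 = 143.107 + 191.325 × 5 ≈ 1099.732 ms.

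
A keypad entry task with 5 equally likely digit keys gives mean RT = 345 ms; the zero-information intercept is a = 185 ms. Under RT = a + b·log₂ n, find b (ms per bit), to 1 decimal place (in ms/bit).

log₂(5) = 2.3219 bits.
b = (RT − a)/log₂ n = (345 − 185) / 2.3219 = 68.908 ms/bit.

68.9 ms/bit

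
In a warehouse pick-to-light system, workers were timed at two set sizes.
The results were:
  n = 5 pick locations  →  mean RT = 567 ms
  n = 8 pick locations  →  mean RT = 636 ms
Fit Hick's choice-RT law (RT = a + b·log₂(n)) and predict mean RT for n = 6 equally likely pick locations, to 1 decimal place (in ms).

Fit slope and intercept:
  b = (636 − 567) / (log₂ 8 − log₂ 5) = 69 / (3 − 2.3219) = 101.759 ms/bit
  a = 567 − 101.759 × 2.3219 = 330.723 ms
Then RT(6) = 330.723 + 101.759 × log₂ 6 = 330.723 + 101.759 × 2.5850 ≈ 593.766 ms.

593.8 ms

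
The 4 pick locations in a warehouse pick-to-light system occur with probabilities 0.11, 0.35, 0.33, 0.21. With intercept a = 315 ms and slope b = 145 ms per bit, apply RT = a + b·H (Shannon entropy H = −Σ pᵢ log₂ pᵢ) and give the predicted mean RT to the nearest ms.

588 ms

H = 0.11·log₂(1/0.11) + 0.35·log₂(1/0.35) + 0.33·log₂(1/0.33) + 0.21·log₂(1/0.21) = 1.8810 bits.
RT = 315 + 145 × 1.8810 = 587.75 ms.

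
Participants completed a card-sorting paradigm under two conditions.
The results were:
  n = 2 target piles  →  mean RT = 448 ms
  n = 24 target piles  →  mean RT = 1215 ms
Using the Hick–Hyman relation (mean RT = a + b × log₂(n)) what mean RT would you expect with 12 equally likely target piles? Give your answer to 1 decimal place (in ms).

1001.1 ms

With log₂ n on the abscissa the relation is linear; from the two conditions:
  b = (1215 − 448) / (log₂ 24 − log₂ 2) = 767 / (4.5850 − 1) = 213.949 ms/bit
  a = 448 − 213.949 × 1 = 234.051 ms
Then RT(12) = 234.051 + 213.949 × log₂ 12 = 234.051 + 213.949 × 3.5850 ≈ 1001.051 ms.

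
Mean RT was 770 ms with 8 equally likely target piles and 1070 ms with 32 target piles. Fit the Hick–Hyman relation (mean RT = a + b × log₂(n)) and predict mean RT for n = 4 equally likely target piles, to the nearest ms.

With log₂ n on the abscissa the relation is linear; from the two conditions:
  b = (1070 − 770) / (log₂ 32 − log₂ 8) = 300 / (5 − 3) = 150 ms/bit
  a = 770 − 150 × 3 = 320 ms
Then RT(4) = 320 + 150 × log₂ 4 = 320 + 150 × 2 ≈ 620.000 ms.

620 ms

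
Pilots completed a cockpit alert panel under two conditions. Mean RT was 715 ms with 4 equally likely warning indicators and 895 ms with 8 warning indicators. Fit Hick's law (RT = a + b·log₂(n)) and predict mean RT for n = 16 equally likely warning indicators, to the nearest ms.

With log₂ n on the abscissa the relation is linear; from the two conditions:
  b = (895 − 715) / (log₂ 8 − log₂ 4) = 180 / (3 − 2) = 180 ms/bit
  a = 715 − 180 × 2 = 355 ms
Then RT(16) = 355 + 180 × log₂ 16 = 355 + 180 × 4 ≈ 1075.000 ms.

1075 ms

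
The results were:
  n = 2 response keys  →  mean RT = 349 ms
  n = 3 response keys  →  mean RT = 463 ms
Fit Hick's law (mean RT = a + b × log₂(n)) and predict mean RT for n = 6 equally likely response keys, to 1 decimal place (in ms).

Solve the two-equation system in a and b:
  b = (463 − 349) / (log₂ 3 − log₂ 2) = 114 / (1.5850 − 1) = 194.884 ms/bit
  a = 349 − 194.884 × 1 = 154.116 ms
Then RT(6) = 154.116 + 194.884 × log₂ 6 = 154.116 + 194.884 × 2.5850 ≈ 657.884 ms.

657.9 ms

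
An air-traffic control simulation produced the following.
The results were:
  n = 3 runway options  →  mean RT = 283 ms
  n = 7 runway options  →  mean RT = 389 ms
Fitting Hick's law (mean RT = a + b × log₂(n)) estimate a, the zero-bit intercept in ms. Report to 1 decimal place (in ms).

Slope: b = (389 − 283) / (log₂ 7 − log₂ 3) = 106/1.2224 = 86.715 ms/bit.
a = RT₁ − b·log₂ n₁ = 283 − 86.715 × 1.5850 = 145.560 ms.

145.6 ms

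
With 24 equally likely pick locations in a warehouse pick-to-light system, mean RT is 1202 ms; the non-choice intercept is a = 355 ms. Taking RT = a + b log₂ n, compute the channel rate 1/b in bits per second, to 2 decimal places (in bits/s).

Choice component = 1202 − 355 = 847 ms over log₂(24) = 4.5850 bits.
b = 847 / 4.5850 = 184.734 ms/bit, so 1/b = 5.413 bits/s.

5.41 bits/s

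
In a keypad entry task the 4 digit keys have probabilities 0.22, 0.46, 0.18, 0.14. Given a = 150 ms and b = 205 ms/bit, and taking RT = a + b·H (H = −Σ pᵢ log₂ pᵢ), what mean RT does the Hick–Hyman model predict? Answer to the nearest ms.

527 ms

Entropy contributions −pᵢ log₂ pᵢ: 0.4806, 0.5153, 0.4453, 0.3971; sum H = 1.8383 bits.
RT = a + bH = 150 + 205·1.8383 = 526.86 ms.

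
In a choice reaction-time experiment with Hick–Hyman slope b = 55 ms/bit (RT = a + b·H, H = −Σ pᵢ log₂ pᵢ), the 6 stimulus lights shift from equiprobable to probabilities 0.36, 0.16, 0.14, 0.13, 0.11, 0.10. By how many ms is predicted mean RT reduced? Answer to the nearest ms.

Equiprobable entropy H₀ = log₂ 6 = 2.5850 bits.
Skewed entropy H = −Σ pᵢ log₂ pᵢ = 2.4159 bits.
ΔRT = b·(H₀ − H) = 55 × 0.1691 = 9.30 ms.

9 ms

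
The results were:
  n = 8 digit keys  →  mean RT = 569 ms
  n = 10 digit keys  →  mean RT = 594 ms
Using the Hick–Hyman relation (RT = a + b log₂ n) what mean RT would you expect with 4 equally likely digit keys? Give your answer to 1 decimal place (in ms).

RT is linear in log₂ n, so two points fix the line:
  b = (594 − 569) / (log₂ 10 − log₂ 8) = 25 / (3.3219 − 3) = 77.657 ms/bit
  a = 569 − 77.657 × 3 = 336.029 ms
Then RT(4) = 336.029 + 77.657 × log₂ 4 = 336.029 + 77.657 × 2 ≈ 491.343 ms.

491.3 ms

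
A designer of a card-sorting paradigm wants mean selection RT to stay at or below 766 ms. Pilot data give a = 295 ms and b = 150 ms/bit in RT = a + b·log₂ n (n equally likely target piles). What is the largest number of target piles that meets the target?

150·log₂ n ≤ 766 − 295 = 471, giving log₂ n ≤ 3.1400 and n ≤ 8.815. The largest whole number is 8.

8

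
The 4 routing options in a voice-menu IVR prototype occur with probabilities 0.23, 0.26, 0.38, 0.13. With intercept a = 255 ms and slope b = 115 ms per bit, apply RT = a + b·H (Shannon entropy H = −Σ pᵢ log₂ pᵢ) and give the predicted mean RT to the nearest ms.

Entropy contributions −pᵢ log₂ pᵢ: 0.4877, 0.5053, 0.5305, 0.3826; sum H = 1.9061 bits.
RT = a + bH = 255 + 115·1.9061 = 474.20 ms.

474 ms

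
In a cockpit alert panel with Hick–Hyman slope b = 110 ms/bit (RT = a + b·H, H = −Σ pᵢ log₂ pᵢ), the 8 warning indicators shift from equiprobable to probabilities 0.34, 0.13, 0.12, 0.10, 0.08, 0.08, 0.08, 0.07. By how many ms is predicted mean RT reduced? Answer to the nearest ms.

27 ms

Equiprobable entropy H₀ = log₂ 8 = 3.0000 bits.
Skewed entropy H = −Σ pᵢ log₂ pᵢ = 2.7542 bits.
ΔRT = b·(H₀ − H) = 110 × 0.2458 = 27.04 ms.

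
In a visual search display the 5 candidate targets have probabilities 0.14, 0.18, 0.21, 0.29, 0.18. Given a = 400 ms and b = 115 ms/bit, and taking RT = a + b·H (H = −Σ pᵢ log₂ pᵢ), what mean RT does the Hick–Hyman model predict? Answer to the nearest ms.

H = 0.14·log₂(1/0.14) + 0.18·log₂(1/0.18) + 0.21·log₂(1/0.21) + 0.29·log₂(1/0.29) + 0.18·log₂(1/0.18) = 2.2785 bits.
RT = 400 + 115 × 2.2785 = 662.02 ms.

662 ms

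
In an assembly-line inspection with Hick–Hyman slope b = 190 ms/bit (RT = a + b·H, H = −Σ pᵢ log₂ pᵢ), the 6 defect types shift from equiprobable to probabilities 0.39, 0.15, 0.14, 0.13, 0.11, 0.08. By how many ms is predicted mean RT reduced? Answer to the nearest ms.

Equiprobable entropy H₀ = log₂ 6 = 2.5850 bits.
Skewed entropy H = −Σ pᵢ log₂ pᵢ = 2.3619 bits.
ΔRT = b·(H₀ − H) = 190 × 0.2231 = 42.38 ms.

42 ms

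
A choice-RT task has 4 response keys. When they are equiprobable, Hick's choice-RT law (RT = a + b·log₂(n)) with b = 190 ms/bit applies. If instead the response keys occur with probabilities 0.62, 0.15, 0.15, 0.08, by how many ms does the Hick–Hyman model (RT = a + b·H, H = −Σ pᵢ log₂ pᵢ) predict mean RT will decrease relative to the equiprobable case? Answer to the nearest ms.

87 ms

Equiprobable entropy H₀ = log₂ 4 = 2.0000 bits.
Skewed entropy H = −Σ pᵢ log₂ pᵢ = 1.5402 bits.
ΔRT = b·(H₀ − H) = 190 × 0.4598 = 87.36 ms.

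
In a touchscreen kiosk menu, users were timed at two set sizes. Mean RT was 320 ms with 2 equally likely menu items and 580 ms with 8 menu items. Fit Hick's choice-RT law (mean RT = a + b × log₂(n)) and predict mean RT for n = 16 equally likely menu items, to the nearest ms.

Solve the two-equation system in a and b:
  b = (580 − 320) / (log₂ 8 − log₂ 2) = 260 / (3 − 1) = 130 ms/bit
  a = 320 − 130 × 1 = 190 ms
Then RT(16) = 190 + 130 × log₂ 16 = 190 + 130 × 4 ≈ 710.000 ms.

710 ms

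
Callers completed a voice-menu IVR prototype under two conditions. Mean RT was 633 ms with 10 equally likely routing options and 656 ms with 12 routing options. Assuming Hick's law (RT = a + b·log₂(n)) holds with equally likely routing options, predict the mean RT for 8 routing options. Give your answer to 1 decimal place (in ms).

604.9 ms

With log₂ n on the abscissa the relation is linear; from the two conditions:
  b = (656 − 633) / (log₂ 12 − log₂ 10) = 23 / (3.5850 − 3.3219) = 87.441 ms/bit
  a = 633 − 87.441 × 3.3219 = 342.527 ms
Then RT(8) = 342.527 + 87.441 × log₂ 8 = 342.527 + 87.441 × 3 ≈ 604.850 ms.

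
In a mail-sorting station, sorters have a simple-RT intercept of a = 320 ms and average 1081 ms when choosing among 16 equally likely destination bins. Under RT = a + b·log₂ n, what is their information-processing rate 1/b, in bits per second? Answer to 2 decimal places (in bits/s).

5.26 bits/s

b = (1081 − 320)/log₂ 16 = 761/4 = 190.250 ms per bit = 0.19025 s/bit; the reciprocal is 5.256 bits/s.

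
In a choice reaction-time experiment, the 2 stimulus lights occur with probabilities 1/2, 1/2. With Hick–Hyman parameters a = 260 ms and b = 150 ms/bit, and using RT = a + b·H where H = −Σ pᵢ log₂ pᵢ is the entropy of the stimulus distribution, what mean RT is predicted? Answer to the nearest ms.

H = −Σ pᵢ log₂ pᵢ = 0.5·1 + 0.5·1 = 1.000 bits.
RT = 260 + 150 × 1.000 = 410.00 ms.

410 ms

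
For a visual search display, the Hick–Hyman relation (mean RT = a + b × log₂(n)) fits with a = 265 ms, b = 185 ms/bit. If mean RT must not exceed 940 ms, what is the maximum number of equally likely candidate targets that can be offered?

12

Information budget: (940 − 265)/185 = 3.6486 bits, so n ≤ 2^3.6486 = 12.542 → at most 12.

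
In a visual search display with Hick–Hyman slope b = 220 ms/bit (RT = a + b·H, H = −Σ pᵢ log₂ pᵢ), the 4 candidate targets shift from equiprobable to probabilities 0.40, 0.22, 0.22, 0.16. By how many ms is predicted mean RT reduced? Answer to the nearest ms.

The RT saving is b·ΔH. Equiprobable H₀ = log₂(4) = 2.0000 bits; with the given probabilities H = 1.9129 bits.
b·(H₀ − H) = 220 × (2.0000 − 1.9129) = 19.15 ms.

19 ms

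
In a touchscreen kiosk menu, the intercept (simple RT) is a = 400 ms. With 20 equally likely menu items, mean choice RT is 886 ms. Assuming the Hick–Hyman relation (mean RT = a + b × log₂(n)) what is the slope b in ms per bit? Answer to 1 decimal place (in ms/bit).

112.4 ms/bit

b = (886 − 400) / log₂(20) = 486 / 4.3219 = 112.450 ms/bit.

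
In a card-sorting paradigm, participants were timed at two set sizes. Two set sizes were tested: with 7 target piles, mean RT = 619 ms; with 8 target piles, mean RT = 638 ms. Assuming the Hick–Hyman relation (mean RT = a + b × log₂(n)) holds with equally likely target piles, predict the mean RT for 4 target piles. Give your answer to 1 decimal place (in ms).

Solve the two-equation system in a and b:
  b = (638 − 619) / (log₂ 8 − log₂ 7) = 19 / (3 − 2.8074) = 98.627 ms/bit
  a = 619 − 98.627 × 2.8074 = 342.119 ms
Then RT(4) = 342.119 + 98.627 × log₂ 4 = 342.119 + 98.627 × 2 ≈ 539.373 ms.

539.4 ms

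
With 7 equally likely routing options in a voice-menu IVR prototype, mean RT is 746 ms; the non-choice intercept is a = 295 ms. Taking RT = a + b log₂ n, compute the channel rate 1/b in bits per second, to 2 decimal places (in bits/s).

Choice component = 746 − 295 = 451 ms over log₂(7) = 2.8074 bits.
b = 451 / 2.8074 = 160.649 ms/bit, so 1/b = 6.225 bits/s.

6.22 bits/s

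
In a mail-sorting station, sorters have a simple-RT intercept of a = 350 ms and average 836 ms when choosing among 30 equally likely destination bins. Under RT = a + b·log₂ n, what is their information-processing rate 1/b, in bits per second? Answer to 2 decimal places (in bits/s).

10.10 bits/s

b = (836 − 350)/log₂ 30 = 486/4.9069 = 99.044 ms per bit = 0.09904 s/bit; the reciprocal is 10.096 bits/s.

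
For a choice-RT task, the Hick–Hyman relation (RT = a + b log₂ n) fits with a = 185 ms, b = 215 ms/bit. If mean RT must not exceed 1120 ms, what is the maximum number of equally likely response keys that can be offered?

20

Set 185 + 215·log₂ n ≤ 1120 → log₂ n ≤ (1120 − 185)/215 = 4.3488.
So n ≤ 2^4.3488 = 20.377; the largest integer n is 20.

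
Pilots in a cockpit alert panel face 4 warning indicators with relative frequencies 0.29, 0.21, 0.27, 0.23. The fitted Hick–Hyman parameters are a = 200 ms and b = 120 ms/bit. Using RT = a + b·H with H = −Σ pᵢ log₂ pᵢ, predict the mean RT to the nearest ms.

439 ms

H = 0.29·log₂(1/0.29) + 0.21·log₂(1/0.21) + 0.27·log₂(1/0.27) + 0.23·log₂(1/0.23) = 1.9884 bits.
RT = 200 + 120 × 1.9884 = 438.61 ms.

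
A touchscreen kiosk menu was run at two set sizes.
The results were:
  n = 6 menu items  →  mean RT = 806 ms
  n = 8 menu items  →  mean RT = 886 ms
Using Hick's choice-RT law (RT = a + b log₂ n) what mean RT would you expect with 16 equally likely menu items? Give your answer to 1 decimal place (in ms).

1078.8 ms

RT is linear in log₂ n, so two points fix the line:
  b = (886 − 806) / (log₂ 8 − log₂ 6) = 80 / (3 − 2.5850) = 192.754 ms/bit
  a = 806 − 192.754 × 2.5850 = 307.739 ms
Then RT(16) = 307.739 + 192.754 × log₂ 16 = 307.739 + 192.754 × 4 ≈ 1078.754 ms.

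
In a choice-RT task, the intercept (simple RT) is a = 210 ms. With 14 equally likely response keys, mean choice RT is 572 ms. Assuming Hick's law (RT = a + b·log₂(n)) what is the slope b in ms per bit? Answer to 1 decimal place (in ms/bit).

95.1 ms/bit

b = (572 − 210) / log₂(14) = 362 / 3.8074 = 95.079 ms/bit.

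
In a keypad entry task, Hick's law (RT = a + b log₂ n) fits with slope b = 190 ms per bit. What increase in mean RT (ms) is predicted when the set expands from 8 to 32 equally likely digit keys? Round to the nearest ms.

The intercept a cancels: ΔRT = b·(log₂ n₂ − log₂ n₁) = b·log₂(n₂/n₁).
log₂(32) − log₂(8) = log₂(32/8) = log₂(4) = 2.
ΔRT = 190 × 2.0000 = 380.000 ms.

380 ms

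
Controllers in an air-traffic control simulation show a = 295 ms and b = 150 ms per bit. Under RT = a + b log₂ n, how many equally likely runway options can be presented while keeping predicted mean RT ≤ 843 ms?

12

Set 295 + 150·log₂ n ≤ 843 → log₂ n ≤ (843 − 295)/150 = 3.6533.
So n ≤ 2^3.6533 = 12.582; the largest integer n is 12.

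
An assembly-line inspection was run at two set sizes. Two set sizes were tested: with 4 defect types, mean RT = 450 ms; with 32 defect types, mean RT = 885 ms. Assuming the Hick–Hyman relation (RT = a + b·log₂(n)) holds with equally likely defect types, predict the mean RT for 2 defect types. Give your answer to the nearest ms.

305 ms

Solve the two-equation system in a and b:
  b = (885 − 450) / (log₂ 32 − log₂ 4) = 435 / (5 − 2) = 145 ms/bit
  a = 450 − 145 × 2 = 160 ms
Then RT(2) = 160 + 145 × log₂ 2 = 160 + 145 × 1 ≈ 305.000 ms.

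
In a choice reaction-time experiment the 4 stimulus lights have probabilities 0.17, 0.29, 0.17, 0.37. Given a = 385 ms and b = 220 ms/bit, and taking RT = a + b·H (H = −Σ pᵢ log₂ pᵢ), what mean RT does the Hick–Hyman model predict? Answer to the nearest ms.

H = 0.17·log₂(1/0.17) + 0.29·log₂(1/0.29) + 0.17·log₂(1/0.17) + 0.37·log₂(1/0.37) = 1.9178 bits.
RT = 385 + 220 × 1.9178 = 806.92 ms.

807 ms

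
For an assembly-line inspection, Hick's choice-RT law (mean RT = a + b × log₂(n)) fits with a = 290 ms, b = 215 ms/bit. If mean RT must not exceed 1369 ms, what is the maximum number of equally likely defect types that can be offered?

215·log₂ n ≤ 1369 − 290 = 1079, giving log₂ n ≤ 5.0186 and n ≤ 32.415. The largest whole number is 32.

32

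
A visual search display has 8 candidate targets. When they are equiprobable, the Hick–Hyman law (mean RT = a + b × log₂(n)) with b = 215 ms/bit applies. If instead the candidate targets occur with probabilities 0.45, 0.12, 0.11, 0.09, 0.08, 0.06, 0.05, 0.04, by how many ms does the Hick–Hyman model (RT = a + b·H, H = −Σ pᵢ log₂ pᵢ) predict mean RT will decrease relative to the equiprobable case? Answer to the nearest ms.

111 ms

Equiprobable entropy H₀ = log₂ 8 = 3.0000 bits.
Skewed entropy H = −Σ pᵢ log₂ pᵢ = 2.4853 bits.
ΔRT = b·(H₀ − H) = 215 × 0.5147 = 110.66 ms.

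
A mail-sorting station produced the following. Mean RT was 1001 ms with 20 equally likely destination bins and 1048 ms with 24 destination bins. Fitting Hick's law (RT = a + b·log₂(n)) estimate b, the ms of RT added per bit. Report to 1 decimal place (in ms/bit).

The slope on a log₂ axis is (1048 − 1001) / (4.5850 − 4.3219) = 178.684 ms/bit.

178.7 ms/bit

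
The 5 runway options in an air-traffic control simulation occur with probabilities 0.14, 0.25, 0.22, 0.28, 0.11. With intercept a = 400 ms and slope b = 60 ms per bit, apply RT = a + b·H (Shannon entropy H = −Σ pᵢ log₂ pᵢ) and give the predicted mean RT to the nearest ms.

H = 0.14·log₂(1/0.14) + 0.25·log₂(1/0.25) + 0.22·log₂(1/0.22) + 0.28·log₂(1/0.28) + 0.11·log₂(1/0.11) = 2.2422 bits.
RT = 400 + 60 × 2.2422 = 534.53 ms.

535 ms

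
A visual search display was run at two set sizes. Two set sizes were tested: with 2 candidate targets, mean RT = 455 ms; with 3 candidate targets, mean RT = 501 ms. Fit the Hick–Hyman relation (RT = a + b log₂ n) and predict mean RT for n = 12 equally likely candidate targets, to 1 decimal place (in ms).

658.3 ms

With log₂ n on the abscissa the relation is linear; from the two conditions:
  b = (501 − 455) / (log₂ 3 − log₂ 2) = 46 / (1.5850 − 1) = 78.638 ms/bit
  a = 455 − 78.638 × 1 = 376.362 ms
Then RT(12) = 376.362 + 78.638 × log₂ 12 = 376.362 + 78.638 × 3.5850 ≈ 658.275 ms.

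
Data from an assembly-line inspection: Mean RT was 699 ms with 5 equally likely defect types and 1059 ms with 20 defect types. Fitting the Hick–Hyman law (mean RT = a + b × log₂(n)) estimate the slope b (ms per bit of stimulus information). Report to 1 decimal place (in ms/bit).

180.0 ms/bit

The slope on a log₂ axis is (1059 − 699) / (4.3219 − 2.3219) = 180.000 ms/bit.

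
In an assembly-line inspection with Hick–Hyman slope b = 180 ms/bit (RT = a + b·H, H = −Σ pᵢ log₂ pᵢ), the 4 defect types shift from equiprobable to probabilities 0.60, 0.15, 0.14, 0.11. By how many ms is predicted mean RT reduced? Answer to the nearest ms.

72 ms

The RT saving is b·ΔH. Equiprobable H₀ = log₂(4) = 2.0000 bits; with the given probabilities H = 1.6001 bits.
b·(H₀ − H) = 180 × (2.0000 − 1.6001) = 71.98 ms.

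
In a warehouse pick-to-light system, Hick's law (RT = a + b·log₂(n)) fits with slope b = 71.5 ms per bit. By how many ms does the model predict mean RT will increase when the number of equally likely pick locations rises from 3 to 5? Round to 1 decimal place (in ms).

ΔRT = (a + b log₂ n₂) − (a + b log₂ n₁) = b·(log₂ n₂ − log₂ n₁).
log₂(5) − log₂(3) = 2.3219 − 1.5850 = 0.7370.
ΔRT = 71.5 × 0.7370 = 52.693 ms.

52.7 ms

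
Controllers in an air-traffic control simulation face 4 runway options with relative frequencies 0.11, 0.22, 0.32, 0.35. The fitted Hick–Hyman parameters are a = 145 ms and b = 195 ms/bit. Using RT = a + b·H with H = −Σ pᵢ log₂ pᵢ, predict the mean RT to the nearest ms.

H = 0.11·log₂(1/0.11) + 0.22·log₂(1/0.22) + 0.32·log₂(1/0.32) + 0.35·log₂(1/0.35) = 1.8870 bits.
RT = 145 + 195 × 1.8870 = 512.96 ms.

513 ms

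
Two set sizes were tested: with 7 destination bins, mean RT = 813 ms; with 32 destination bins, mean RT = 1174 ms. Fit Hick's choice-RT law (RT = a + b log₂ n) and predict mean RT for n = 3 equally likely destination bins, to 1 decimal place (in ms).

Solve the two-equation system in a and b:
  b = (1174 − 813) / (log₂ 32 − log₂ 7) = 361 / (5 − 2.8074) = 164.641 ms/bit
  a = 813 − 164.641 × 2.8074 = 350.793 ms
Then RT(3) = 350.793 + 164.641 × log₂ 3 = 350.793 + 164.641 × 1.5850 ≈ 611.744 ms.

611.7 ms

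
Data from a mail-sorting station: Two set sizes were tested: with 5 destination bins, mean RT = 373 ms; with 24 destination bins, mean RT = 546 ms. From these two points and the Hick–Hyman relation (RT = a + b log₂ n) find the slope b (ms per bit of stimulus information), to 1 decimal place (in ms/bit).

The slope on a log₂ axis is (546 − 373) / (4.5850 − 2.3219) = 76.446 ms/bit.

76.4 ms/bit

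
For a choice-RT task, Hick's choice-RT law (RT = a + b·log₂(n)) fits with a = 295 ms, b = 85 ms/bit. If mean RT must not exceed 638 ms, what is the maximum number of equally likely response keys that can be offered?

85·log₂ n ≤ 638 − 295 = 343, giving log₂ n ≤ 4.0353 and n ≤ 16.396. The largest whole number is 16.

16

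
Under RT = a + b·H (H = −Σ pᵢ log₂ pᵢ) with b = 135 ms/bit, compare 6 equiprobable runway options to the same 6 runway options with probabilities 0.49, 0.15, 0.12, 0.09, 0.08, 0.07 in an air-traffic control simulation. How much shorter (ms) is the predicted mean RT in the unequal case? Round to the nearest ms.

The RT saving is b·ΔH. Equiprobable H₀ = log₂(6) = 2.5850 bits; with the given probabilities H = 2.1546 bits.
b·(H₀ − H) = 135 × (2.5850 − 2.1546) = 58.10 ms.

58 ms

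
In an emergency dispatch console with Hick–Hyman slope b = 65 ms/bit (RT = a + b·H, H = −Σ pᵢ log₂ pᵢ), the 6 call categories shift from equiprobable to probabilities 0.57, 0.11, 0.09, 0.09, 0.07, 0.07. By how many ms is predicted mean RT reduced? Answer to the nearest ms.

Equiprobable entropy H₀ = log₂ 6 = 2.5850 bits.
Skewed entropy H = −Σ pᵢ log₂ pᵢ = 1.9750 bits.
ΔRT = b·(H₀ − H) = 65 × 0.6100 = 39.65 ms.

40 ms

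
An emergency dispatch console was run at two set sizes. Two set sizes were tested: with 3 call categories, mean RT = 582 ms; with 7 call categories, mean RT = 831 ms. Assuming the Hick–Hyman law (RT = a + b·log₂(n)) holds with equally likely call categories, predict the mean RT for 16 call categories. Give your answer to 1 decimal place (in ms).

Solve the two-equation system in a and b:
  b = (831 − 582) / (log₂ 7 − log₂ 3) = 249 / (2.8074 − 1.5850) = 203.699 ms/bit
  a = 582 − 203.699 × 1.5850 = 259.145 ms
Then RT(16) = 259.145 + 203.699 × log₂ 16 = 259.145 + 203.699 × 4 ≈ 1073.940 ms.

1073.9 ms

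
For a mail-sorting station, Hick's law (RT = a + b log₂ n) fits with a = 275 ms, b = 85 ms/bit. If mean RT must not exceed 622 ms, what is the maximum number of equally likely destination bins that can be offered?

16

Set 275 + 85·log₂ n ≤ 622 → log₂ n ≤ (622 − 275)/85 = 4.0824.
So n ≤ 2^4.0824 = 16.940; the largest integer n is 16.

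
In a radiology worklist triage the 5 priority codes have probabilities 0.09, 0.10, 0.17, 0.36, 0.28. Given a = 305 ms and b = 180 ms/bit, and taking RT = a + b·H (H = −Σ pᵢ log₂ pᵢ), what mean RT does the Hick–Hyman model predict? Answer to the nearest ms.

H = 0.09·log₂(1/0.09) + 0.10·log₂(1/0.10) + 0.17·log₂(1/0.17) + 0.36·log₂(1/0.36) + 0.28·log₂(1/0.28) = 2.1243 bits.
RT = 305 + 180 × 2.1243 = 687.37 ms.

687 ms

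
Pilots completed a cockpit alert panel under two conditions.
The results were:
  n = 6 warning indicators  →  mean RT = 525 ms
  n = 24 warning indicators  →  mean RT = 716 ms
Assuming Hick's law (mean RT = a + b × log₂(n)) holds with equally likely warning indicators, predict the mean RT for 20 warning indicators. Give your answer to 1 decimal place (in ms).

RT is linear in log₂ n, so two points fix the line:
  b = (716 − 525) / (log₂ 24 − log₂ 6) = 191 / (4.5850 − 2.5850) = 95.500 ms/bit
  a = 525 − 95.500 × 2.5850 = 278.136 ms
Then RT(20) = 278.136 + 95.500 × log₂ 20 = 278.136 + 95.500 × 4.3219 ≈ 690.880 ms.

690.9 ms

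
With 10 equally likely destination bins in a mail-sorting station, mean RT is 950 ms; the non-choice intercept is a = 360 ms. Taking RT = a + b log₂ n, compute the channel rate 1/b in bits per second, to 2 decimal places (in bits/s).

5.63 bits/s

b = (950 − 360)/log₂ 10 = 590/3.3219 = 177.608 ms per bit = 0.17761 s/bit; the reciprocal is 5.630 bits/s.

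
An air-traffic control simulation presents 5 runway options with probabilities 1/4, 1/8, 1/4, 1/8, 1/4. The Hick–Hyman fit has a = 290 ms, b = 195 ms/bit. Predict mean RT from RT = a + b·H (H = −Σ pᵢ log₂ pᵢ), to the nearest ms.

Each term −pᵢ log₂ pᵢ: 0.25·2 + 0.125·3 + 0.25·2 + 0.125·3 + 0.25·2; summed, H = 2.250 bits.
Mean RT = a + bH = 290 + 195·2.250 = 728.75 ms.

729 ms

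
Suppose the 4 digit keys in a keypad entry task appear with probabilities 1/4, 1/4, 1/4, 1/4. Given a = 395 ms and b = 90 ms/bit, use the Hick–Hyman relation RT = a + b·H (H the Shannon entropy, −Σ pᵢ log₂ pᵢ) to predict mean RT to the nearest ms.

H = −Σ pᵢ log₂ pᵢ = 0.25·2 + 0.25·2 + 0.25·2 + 0.25·2 = 2.000 bits.
RT = 395 + 90 × 2.000 = 575.00 ms.

575 ms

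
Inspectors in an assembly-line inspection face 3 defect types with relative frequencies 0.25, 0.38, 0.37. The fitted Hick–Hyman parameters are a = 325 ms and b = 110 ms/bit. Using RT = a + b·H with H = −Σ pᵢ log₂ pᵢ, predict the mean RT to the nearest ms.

Entropy contributions −pᵢ log₂ pᵢ: 0.5000, 0.5305, 0.5307; sum H = 1.5612 bits.
RT = a + bH = 325 + 110·1.5612 = 496.73 ms.

497 ms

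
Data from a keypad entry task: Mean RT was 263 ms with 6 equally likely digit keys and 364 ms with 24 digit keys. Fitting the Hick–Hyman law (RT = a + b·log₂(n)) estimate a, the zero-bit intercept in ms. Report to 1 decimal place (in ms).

132.5 ms

b = (RT₂ − RT₁)/(log₂ n₂ − log₂ n₁) = (364 − 263)/(4.5850 − 2.5850) = 50.500 ms/bit.
Intercept: a = 263 − 50.500·log₂(6) = 132.459 ms.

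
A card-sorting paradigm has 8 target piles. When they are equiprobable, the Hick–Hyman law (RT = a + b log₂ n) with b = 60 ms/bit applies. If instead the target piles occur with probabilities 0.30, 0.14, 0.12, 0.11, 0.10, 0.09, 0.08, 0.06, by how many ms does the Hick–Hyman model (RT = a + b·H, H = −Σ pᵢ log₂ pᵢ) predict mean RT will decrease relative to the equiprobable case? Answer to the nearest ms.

The RT saving is b·ΔH. Equiprobable H₀ = log₂(8) = 3.0000 bits; with the given probabilities H = 2.8154 bits.
b·(H₀ − H) = 60 × (3.0000 − 2.8154) = 11.07 ms.

11 ms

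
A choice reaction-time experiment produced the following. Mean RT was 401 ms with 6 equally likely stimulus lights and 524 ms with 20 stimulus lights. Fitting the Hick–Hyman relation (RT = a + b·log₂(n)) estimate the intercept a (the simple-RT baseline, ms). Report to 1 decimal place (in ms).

218.0 ms

b = (RT₂ − RT₁)/(log₂ n₂ − log₂ n₁) = (524 − 401)/(4.3219 − 2.5850) = 70.813 ms/bit.
a = RT₁ − b·log₂ n₁ = 401 − 70.813 × 2.5850 = 217.951 ms.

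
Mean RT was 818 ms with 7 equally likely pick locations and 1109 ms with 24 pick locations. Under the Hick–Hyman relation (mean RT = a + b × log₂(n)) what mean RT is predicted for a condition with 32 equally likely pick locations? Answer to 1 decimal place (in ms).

Fit slope and intercept:
  b = (1109 − 818) / (log₂ 24 − log₂ 7) = 291 / (4.5850 − 2.8074) = 163.703 ms/bit
  a = 818 − 163.703 × 2.8074 = 358.427 ms
Then RT(32) = 358.427 + 163.703 × log₂ 32 = 358.427 + 163.703 × 5 ≈ 1176.943 ms.

1176.9 ms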